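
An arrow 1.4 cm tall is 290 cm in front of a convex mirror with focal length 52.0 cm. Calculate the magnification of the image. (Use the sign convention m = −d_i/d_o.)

m = +0.152

For a convex mirror, f = -52.0 cm.
1/d_i = 1/f − 1/d_o = 1/(-52.00) − 1/(290) = -0.02268, so d_i = -44.09 cm.
m = −d_i/d_o = −(-44.09)/(290) = +0.152.
The image is virtual, upright and reduced, behind the mirror.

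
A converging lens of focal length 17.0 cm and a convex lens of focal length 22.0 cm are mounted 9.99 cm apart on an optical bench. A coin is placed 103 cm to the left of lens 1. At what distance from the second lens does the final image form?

7.05 cm

Lens 1: 1/d_i1 = 1/f₁ − 1/d_o1 = 1/(17.0) − 1/(103) = 0.04911, so d_i1 = 20.36 cm.
The intermediate image is 20.36 cm to the right of lens 1, which lies 10.37 cm to the right of lens 2 — a virtual object — so d_o2 = −10.37 cm.
Lens 2: 1/d_i2 = 1/f₂ − 1/d_o2 = 1/(22.0) − 1/(-10.37) = 0.1419, so d_i2 = 7.05 cm.
The final image is real, 7.05 cm to the right of lens 2 (overall magnification ≈ -0.13).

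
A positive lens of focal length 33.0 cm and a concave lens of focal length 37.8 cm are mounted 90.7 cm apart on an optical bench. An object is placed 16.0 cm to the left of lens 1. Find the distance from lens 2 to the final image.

Lens 1: 1/d_i1 = 1/f₁ − 1/d_o1 = 1/(33.0) − 1/(16.0) = -0.03220, so d_i1 = -31.06 cm.
The intermediate image is 31.06 cm to the left of lens 1 (virtual), which is 90.7 − (-31.06) = 121.8 cm to the left of lens 2, so d_o2 = +121.8 cm.
Lens 2 is diverging, so f₂ = −37.8 cm.
Lens 2: 1/d_i2 = 1/f₂ − 1/d_o2 = 1/(-37.8) − 1/(121.8) = -0.03467, so d_i2 = -28.8 cm.
The final image is virtual, 28.8 cm to the left of lens 2 (overall magnification ≈ 0.46).

28.8 cm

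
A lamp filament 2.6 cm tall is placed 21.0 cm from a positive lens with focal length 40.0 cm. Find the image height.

5.47 cm

1/d_i = 1/f − 1/d_o = 1/(40.00) − 1/(21.0) = -0.02262, so d_i = -44.21 cm.
m = −d_i/d_o = +2.105.
|h_i| = |m|·h_o = 2.105 × 2.6 = 5.47 cm. The image is virtual, upright and enlarged, on the same side as the object.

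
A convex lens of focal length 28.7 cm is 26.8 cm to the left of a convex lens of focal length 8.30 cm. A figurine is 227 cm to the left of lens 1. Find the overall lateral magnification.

m = -0.0837

Lens 1: 1/d_i1 = 1/(28.7) − 1/(227) = 0.03044, so d_i1 = 32.85 cm; m₁ = −d_i1/d_o1 = -0.1447.
d_o2 = 26.8 − (32.85) = -6.050 cm (virtual object).
Lens 2: 1/d_i2 = 1/(8.30) − 1/(-6.050) = 0.2858, so d_i2 = 3.499 cm; m₂ = −d_i2/d_o2 = +0.5784.
m = m₁·m₂ = (-0.1447)(+0.5784) = -0.0837.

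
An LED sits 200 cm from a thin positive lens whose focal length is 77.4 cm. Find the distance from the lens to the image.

126 cm

Lens equation: 1/v = 1/f − 1/u = 1/(77.40) − 1/(200) = 0.01292 − 0.005000 = 0.007920, so v = 126 cm.
The image is real, inverted and reduced, on the far side of the lens.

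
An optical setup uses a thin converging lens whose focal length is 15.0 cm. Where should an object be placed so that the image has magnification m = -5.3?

m = −d_i/d_o ⇒ d_i = −m·d_o.
1/f = 1/d_o + 1/d_i = 1/d_o − 1/(m·d_o) = (1 − 1/m)/d_o, so d_o = f(1 − 1/m) = (15.00)(1 − 1/(-5.3)) = 17.8 cm.

17.8 cm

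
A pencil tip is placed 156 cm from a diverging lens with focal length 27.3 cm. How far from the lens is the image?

For a diverging lens, f = -27.3 cm.
Thin-lens equation: 1/q = 1/f − 1/p = 1/(-27.30) − 1/(156) = -0.03663 − 0.006410 = -0.04304, so q = -23.2 cm.
The image is virtual, upright and reduced, on the same side as the object.

23.2 cm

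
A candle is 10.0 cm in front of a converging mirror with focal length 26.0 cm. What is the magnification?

1/d_i = 1/f − 1/d_o = 1/(26.00) − 1/(10.0) = -0.06154, so d_i = -16.25 cm.
m = −d_i/d_o = −(-16.25)/(10.0) = +1.62.
The image is virtual, upright and enlarged, behind the mirror.

m = +1.62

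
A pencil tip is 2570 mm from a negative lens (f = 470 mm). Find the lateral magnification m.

m = +0.155

For a negative lens, f = -470 mm.
1/d_i = 1/f − 1/d_o = 1/(-470.0) − 1/(2570) = -0.002517, so d_i = -397.3 mm.
m = −d_i/d_o = −(-397.3)/(2570) = +0.155.
The image is virtual, upright and reduced, on the same side as the object.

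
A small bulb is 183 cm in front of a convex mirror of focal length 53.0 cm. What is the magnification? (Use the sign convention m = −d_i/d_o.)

For a convex mirror, f = -53.0 cm.
1/d_i = 1/f − 1/d_o = 1/(-53.00) − 1/(183) = -0.02433, so d_i = -41.10 cm.
m = −d_i/d_o = −(-41.10)/(183) = +0.225.
The image is virtual, upright and reduced, behind the mirror.

m = +0.225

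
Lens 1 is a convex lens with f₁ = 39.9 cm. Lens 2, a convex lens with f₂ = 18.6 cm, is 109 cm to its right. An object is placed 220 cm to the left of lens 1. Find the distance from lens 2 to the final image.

26.9 cm

Lens 1: 1/d_i1 = 1/f₁ − 1/d_o1 = 1/(39.9) − 1/(220) = 0.02052, so d_i1 = 48.74 cm.
The intermediate image is 48.74 cm to the right of lens 1, which is 109 − (48.74) = 60.26 cm to the left of lens 2, so d_o2 = +60.26 cm.
Lens 2: 1/d_i2 = 1/f₂ − 1/d_o2 = 1/(18.6) − 1/(60.26) = 0.03717, so d_i2 = 26.9 cm.
The final image is real, 26.9 cm to the right of lens 2 (overall magnification ≈ 0.099).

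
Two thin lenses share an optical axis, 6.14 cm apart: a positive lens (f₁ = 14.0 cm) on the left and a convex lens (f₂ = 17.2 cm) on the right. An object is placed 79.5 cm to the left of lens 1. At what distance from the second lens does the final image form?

6.65 cm

Lens 1: 1/d_i1 = 1/f₁ − 1/d_o1 = 1/(14.0) − 1/(79.5) = 0.05885, so d_i1 = 16.99 cm.
The intermediate image is 16.99 cm to the right of lens 1, which lies 10.85 cm to the right of lens 2 — a virtual object — so d_o2 = −10.85 cm.
Lens 2: 1/d_i2 = 1/f₂ − 1/d_o2 = 1/(17.2) − 1/(-10.85) = 0.1503, so d_i2 = 6.65 cm.
The final image is real, 6.65 cm to the right of lens 2 (overall magnification ≈ -0.13).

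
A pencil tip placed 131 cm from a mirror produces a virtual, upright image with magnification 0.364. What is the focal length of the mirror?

f = -75.0 cm (convex)

m = −d_i/d_o ⇒ d_i = −m·d_o = −(+0.364)·(131) = -47.68 cm.
1/f = 1/d_o + 1/d_i = 1/(131) + 1/(-47.68) = -0.01334, so f = -75.0 cm.
Since f is negative, the mirror is convex.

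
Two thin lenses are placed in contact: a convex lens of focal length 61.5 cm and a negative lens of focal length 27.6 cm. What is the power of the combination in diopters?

P₁ = 1/f₁ = 1/(0.615 m) = +1.626 D; P₂ = 1/f₂ = 1/(-0.276 m) = -3.623 D.
For thin lenses in contact, P = P₁ + P₂ = (+1.626) + (-3.623) = -2.00 D.

P = -2.00 D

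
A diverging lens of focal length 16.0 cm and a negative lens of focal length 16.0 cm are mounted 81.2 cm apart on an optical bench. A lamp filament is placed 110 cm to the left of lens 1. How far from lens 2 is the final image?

Lens 1 is diverging, so f₁ = −16.0 cm.
Lens 1: 1/d_i1 = 1/f₁ − 1/d_o1 = 1/(-16.0) − 1/(110) = -0.07159, so d_i1 = -13.97 cm.
The intermediate image is 13.97 cm to the left of lens 1 (virtual), which is 81.2 − (-13.97) = 95.17 cm to the left of lens 2, so d_o2 = +95.17 cm.
Lens 2 is diverging, so f₂ = −16.0 cm.
Lens 2: 1/d_i2 = 1/f₂ − 1/d_o2 = 1/(-16.0) − 1/(95.17) = -0.07301, so d_i2 = -13.7 cm.
The final image is virtual, 13.7 cm to the left of lens 2 (overall magnification ≈ 0.018).

13.7 cm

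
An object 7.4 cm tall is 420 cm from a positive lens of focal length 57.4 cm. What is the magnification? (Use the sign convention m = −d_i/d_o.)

1/d_i = 1/f − 1/d_o = 1/(57.40) − 1/(420) = 0.01504, so d_i = 66.49 cm.
m = −d_i/d_o = −(66.49)/(420) = -0.158.
The image is real, inverted and reduced, on the far side of the lens.

m = -0.158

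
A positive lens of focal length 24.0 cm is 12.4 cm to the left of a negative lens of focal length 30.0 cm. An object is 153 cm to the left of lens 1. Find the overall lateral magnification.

Lens 1: 1/d_i1 = 1/(24.0) − 1/(153) = 0.03513, so d_i1 = 28.47 cm; m₁ = −d_i1/d_o1 = -0.1861.
d_o2 = 12.4 − (28.47) = -16.07 cm (virtual object).
f₂ = −30.0 cm (diverging).
Lens 2: 1/d_i2 = 1/(-30.0) − 1/(-16.07) = 0.02889, so d_i2 = 34.61 cm; m₂ = −d_i2/d_o2 = +2.154.
m = m₁·m₂ = (-0.1861)(+2.154) = -0.401.

m = -0.401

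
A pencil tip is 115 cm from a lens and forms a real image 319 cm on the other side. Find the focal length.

f = 84.5 cm (converging)

Real image ⇒ d_i = +319 cm.
1/f = 1/d_o + 1/d_i = 1/(115) + 1/(319) = 0.01183, so f = 84.5 cm.
Since f is positive, the lens is converging.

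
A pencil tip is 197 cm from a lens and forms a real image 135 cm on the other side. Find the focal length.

f = 80.1 cm (converging)

Real image ⇒ d_i = +135 cm.
1/f = 1/d_o + 1/d_i = 1/(197) + 1/(135) = 0.01248, so f = 80.1 cm.
Since f is positive, the lens is converging.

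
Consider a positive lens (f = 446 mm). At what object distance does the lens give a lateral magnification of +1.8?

198 mm

m = −d_i/d_o ⇒ d_i = −m·d_o.
1/f = 1/d_o + 1/d_i = 1/d_o − 1/(m·d_o) = (1 − 1/m)/d_o, so d_o = f(1 − 1/m) = (446.0)(1 − 1/(+1.8)) = 198 mm.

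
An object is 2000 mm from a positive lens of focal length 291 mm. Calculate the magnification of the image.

m = -0.170

1/d_i = 1/f − 1/d_o = 1/(291.0) − 1/(2000) = 0.002936, so d_i = 340.6 mm.
m = −d_i/d_o = −(340.6)/(2000) = -0.170.
The image is real, inverted and reduced, on the far side of the lens.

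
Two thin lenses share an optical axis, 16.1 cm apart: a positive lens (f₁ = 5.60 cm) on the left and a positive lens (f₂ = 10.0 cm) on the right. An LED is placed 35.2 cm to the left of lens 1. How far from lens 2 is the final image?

Lens 1: 1/d_i1 = 1/f₁ − 1/d_o1 = 1/(5.60) − 1/(35.2) = 0.1502, so d_i1 = 6.659 cm.
The intermediate image is 6.659 cm to the right of lens 1, which is 16.1 − (6.659) = 9.441 cm to the left of lens 2, so d_o2 = +9.441 cm.
Lens 2: 1/d_i2 = 1/f₂ − 1/d_o2 = 1/(10.0) − 1/(9.441) = -0.005921, so d_i2 = -169 cm.
The final image is virtual, 169 cm to the left of lens 2 (overall magnification ≈ -3.4).

169 cm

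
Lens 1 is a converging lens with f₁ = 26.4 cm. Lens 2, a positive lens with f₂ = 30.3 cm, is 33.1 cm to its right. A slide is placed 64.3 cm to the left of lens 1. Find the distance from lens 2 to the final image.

Lens 1: 1/d_i1 = 1/f₁ − 1/d_o1 = 1/(26.4) − 1/(64.3) = 0.02233, so d_i1 = 44.79 cm.
The intermediate image is 44.79 cm to the right of lens 1, which lies 11.69 cm to the right of lens 2 — a virtual object — so d_o2 = −11.69 cm.
Lens 2: 1/d_i2 = 1/f₂ − 1/d_o2 = 1/(30.3) − 1/(-11.69) = 0.1185, so d_i2 = 8.44 cm.
The final image is real, 8.44 cm to the right of lens 2 (overall magnification ≈ -0.50).

8.44 cm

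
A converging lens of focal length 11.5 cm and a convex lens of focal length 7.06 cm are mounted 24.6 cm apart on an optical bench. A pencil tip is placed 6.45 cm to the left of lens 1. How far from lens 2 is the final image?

Lens 1: 1/d_i1 = 1/f₁ − 1/d_o1 = 1/(11.5) − 1/(6.45) = -0.06808, so d_i1 = -14.69 cm.
The intermediate image is 14.69 cm to the left of lens 1 (virtual), which is 24.6 − (-14.69) = 39.29 cm to the left of lens 2, so d_o2 = +39.29 cm.
Lens 2: 1/d_i2 = 1/f₂ − 1/d_o2 = 1/(7.06) − 1/(39.29) = 0.1162, so d_i2 = 8.61 cm.
The final image is real, 8.61 cm to the right of lens 2 (overall magnification ≈ -0.50).

8.61 cm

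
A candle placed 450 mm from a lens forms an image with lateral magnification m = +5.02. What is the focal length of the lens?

f = 562 mm (converging)

m = −d_i/d_o ⇒ d_i = −m·d_o = −(+5.02)·(450) = -2259 mm.
1/f = 1/d_o + 1/d_i = 1/(450) + 1/(-2259) = 0.001780, so f = 562 mm.
Since f is positive, the lens is converging.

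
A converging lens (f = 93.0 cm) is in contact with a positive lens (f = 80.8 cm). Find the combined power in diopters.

P₁ = 1/f₁ = 1/(0.930 m) = +1.075 D; P₂ = 1/f₂ = 1/(0.808 m) = +1.238 D.
For thin lenses in contact, P = P₁ + P₂ = (+1.075) + (+1.238) = +2.31 D.

P = +2.31 D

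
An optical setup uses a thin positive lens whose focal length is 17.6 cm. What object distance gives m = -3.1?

m = −d_i/d_o ⇒ d_i = −m·d_o.
1/f = 1/d_o + 1/d_i = 1/d_o − 1/(m·d_o) = (1 − 1/m)/d_o, so d_o = f(1 − 1/m) = (17.60)(1 − 1/(-3.1)) = 23.3 cm.

23.3 cm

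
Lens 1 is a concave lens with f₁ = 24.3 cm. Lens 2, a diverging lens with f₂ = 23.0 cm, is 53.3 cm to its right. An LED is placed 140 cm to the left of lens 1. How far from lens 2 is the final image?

Lens 1 is diverging, so f₁ = −24.3 cm.
Lens 1: 1/d_i1 = 1/f₁ − 1/d_o1 = 1/(-24.3) − 1/(140) = -0.04830, so d_i1 = -20.71 cm.
The intermediate image is 20.71 cm to the left of lens 1 (virtual), which is 53.3 − (-20.71) = 74.01 cm to the left of lens 2, so d_o2 = +74.01 cm.
Lens 2 is diverging, so f₂ = −23.0 cm.
Lens 2: 1/d_i2 = 1/f₂ − 1/d_o2 = 1/(-23.0) − 1/(74.01) = -0.05699, so d_i2 = -17.5 cm.
The final image is virtual, 17.5 cm to the left of lens 2 (overall magnification ≈ 0.035).

17.5 cm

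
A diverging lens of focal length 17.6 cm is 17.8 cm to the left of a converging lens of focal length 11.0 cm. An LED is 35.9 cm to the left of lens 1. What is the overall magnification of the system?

m = -0.194

f₁ = −17.6 cm (diverging).
Lens 1: 1/d_i1 = 1/(-17.6) − 1/(35.9) = -0.08467, so d_i1 = -11.81 cm; m₁ = −d_i1/d_o1 = +0.3290.
d_o2 = 17.8 − (-11.81) = 29.61 cm.
Lens 2: 1/d_i2 = 1/(11.0) − 1/(29.61) = 0.05714, so d_i2 = 17.50 cm; m₂ = −d_i2/d_o2 = -0.5911.
m = m₁·m₂ = (+0.3290)(-0.5911) = -0.194.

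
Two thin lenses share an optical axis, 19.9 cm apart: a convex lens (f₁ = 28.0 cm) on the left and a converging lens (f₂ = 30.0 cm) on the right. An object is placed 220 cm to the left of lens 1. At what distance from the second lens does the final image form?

Lens 1: 1/d_i1 = 1/f₁ − 1/d_o1 = 1/(28.0) − 1/(220) = 0.03117, so d_i1 = 32.08 cm.
The intermediate image is 32.08 cm to the right of lens 1, which lies 12.18 cm to the right of lens 2 — a virtual object — so d_o2 = −12.18 cm.
Lens 2: 1/d_i2 = 1/f₂ − 1/d_o2 = 1/(30.0) − 1/(-12.18) = 0.1154, so d_i2 = 8.66 cm.
The final image is real, 8.66 cm to the right of lens 2 (overall magnification ≈ -0.10).

8.66 cm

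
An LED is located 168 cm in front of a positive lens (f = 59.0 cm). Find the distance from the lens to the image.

Lens equation: 1/v = 1/f − 1/u = 1/(59.00) − 1/(168) = 0.01695 − 0.005952 = 0.01100, so v = 90.9 cm.
The image is real, inverted and reduced, on the far side of the lens.

90.9 cm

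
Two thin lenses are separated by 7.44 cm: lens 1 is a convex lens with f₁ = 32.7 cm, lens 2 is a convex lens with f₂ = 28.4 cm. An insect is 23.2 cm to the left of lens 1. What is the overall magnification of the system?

m = -1.66

Lens 1: 1/d_i1 = 1/(32.7) − 1/(23.2) = -0.01252, so d_i1 = -79.86 cm; m₁ = −d_i1/d_o1 = +3.442.
d_o2 = 7.44 − (-79.86) = 87.30 cm.
Lens 2: 1/d_i2 = 1/(28.4) − 1/(87.30) = 0.02376, so d_i2 = 42.09 cm; m₂ = −d_i2/d_o2 = -0.4822.
m = m₁·m₂ = (+3.442)(-0.4822) = -1.66.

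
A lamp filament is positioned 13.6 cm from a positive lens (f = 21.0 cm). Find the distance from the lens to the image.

38.6 cm

Thin-lens equation: 1/d_i = 1/f − 1/d_o = 1/(21.00) − 1/(13.6) = 0.04762 − 0.07353 = -0.02591, so d_i = -38.6 cm.
The image is virtual, upright and enlarged, on the same side as the object.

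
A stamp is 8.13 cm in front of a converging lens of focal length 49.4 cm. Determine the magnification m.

1/d_i = 1/f − 1/d_o = 1/(49.40) − 1/(8.13) = -0.1028, so d_i = -9.732 cm.
m = −d_i/d_o = −(-9.732)/(8.13) = +1.20.
The image is virtual, upright and enlarged, on the same side as the object.

m = +1.20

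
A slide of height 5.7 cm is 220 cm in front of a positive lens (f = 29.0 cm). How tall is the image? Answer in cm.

1/d_i = 1/f − 1/d_o = 1/(29.00) − 1/(220) = 0.02994, so d_i = 33.40 cm.
m = −d_i/d_o = -0.1518.
|h_i| = |m|·h_o = 0.1518 × 5.7 = 0.865 cm. The image is real, inverted and reduced, on the far side of the lens.

0.865 cm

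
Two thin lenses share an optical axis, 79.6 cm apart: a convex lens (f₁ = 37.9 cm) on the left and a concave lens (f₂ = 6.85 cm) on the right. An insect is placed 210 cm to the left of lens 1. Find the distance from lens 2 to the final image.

5.68 cm

Lens 1: 1/d_i1 = 1/f₁ − 1/d_o1 = 1/(37.9) − 1/(210) = 0.02162, so d_i1 = 46.25 cm.
The intermediate image is 46.25 cm to the right of lens 1, which is 79.6 − (46.25) = 33.35 cm to the left of lens 2, so d_o2 = +33.35 cm.
Lens 2 is diverging, so f₂ = −6.85 cm.
Lens 2: 1/d_i2 = 1/f₂ − 1/d_o2 = 1/(-6.85) − 1/(33.35) = -0.1760, so d_i2 = -5.68 cm.
The final image is virtual, 5.68 cm to the left of lens 2 (overall magnification ≈ -0.038).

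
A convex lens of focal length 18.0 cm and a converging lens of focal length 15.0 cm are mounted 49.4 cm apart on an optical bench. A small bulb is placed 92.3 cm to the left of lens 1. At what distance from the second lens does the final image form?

33.7 cm

Lens 1: 1/d_i1 = 1/f₁ − 1/d_o1 = 1/(18.0) − 1/(92.3) = 0.04472, so d_i1 = 22.36 cm.
The intermediate image is 22.36 cm to the right of lens 1, which is 49.4 − (22.36) = 27.04 cm to the left of lens 2, so d_o2 = +27.04 cm.
Lens 2: 1/d_i2 = 1/f₂ − 1/d_o2 = 1/(15.0) − 1/(27.04) = 0.02968, so d_i2 = 33.7 cm.
The final image is real, 33.7 cm to the right of lens 2 (overall magnification ≈ 0.30).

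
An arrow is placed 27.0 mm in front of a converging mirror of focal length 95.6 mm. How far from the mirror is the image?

Mirror equation: 1/d_i = 1/f − 1/d_o = 1/(95.60) − 1/(27.0) = 0.01046 − 0.03704 = -0.02658, so d_i = -37.6 mm.
The image is virtual, upright and enlarged, behind the mirror.

37.6 mm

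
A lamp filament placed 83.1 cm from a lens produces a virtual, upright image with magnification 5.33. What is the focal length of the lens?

m = −d_i/d_o ⇒ d_i = −m·d_o = −(+5.33)·(83.1) = -442.9 cm.
1/f = 1/d_o + 1/d_i = 1/(83.1) + 1/(-442.9) = 0.009776, so f = 102 cm.
Since f is positive, the lens is converging.

f = 102 cm (converging)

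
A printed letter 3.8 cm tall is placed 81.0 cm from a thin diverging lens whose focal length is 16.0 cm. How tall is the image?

0.627 cm

For a diverging lens, f = -16.0 cm.
1/d_i = 1/f − 1/d_o = 1/(-16.00) − 1/(81.0) = -0.07485, so d_i = -13.36 cm.
m = −d_i/d_o = +0.1649.
|h_i| = |m|·h_o = 0.1649 × 3.8 = 0.627 cm. The image is virtual, upright and reduced, on the same side as the object.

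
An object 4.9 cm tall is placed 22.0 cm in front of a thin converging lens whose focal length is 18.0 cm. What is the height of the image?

22.1 cm

1/d_i = 1/f − 1/d_o = 1/(18.00) − 1/(22.0) = 0.01010, so d_i = 99.00 cm.
m = −d_i/d_o = -4.500.
|h_i| = |m|·h_o = 4.500 × 4.9 = 22.1 cm. The image is real, inverted and enlarged, on the far side of the lens.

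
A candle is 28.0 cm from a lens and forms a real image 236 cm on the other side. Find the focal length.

f = 25.0 cm (converging)

Real image ⇒ d_i = +236 cm.
1/f = 1/d_o + 1/d_i = 1/(28.0) + 1/(236) = 0.03995, so f = 25.0 cm.
Since f is positive, the lens is converging.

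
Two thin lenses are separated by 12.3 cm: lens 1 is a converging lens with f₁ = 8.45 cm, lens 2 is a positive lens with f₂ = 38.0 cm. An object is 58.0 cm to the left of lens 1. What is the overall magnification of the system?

m = -0.182

Lens 1: 1/d_i1 = 1/(8.45) − 1/(58.0) = 0.1011, so d_i1 = 9.891 cm; m₁ = −d_i1/d_o1 = -0.1705.
d_o2 = 12.3 − (9.891) = 2.409 cm.
Lens 2: 1/d_i2 = 1/(38.0) − 1/(2.409) = -0.3888, so d_i2 = -2.572 cm; m₂ = −d_i2/d_o2 = +1.068.
m = m₁·m₂ = (-0.1705)(+1.068) = -0.182.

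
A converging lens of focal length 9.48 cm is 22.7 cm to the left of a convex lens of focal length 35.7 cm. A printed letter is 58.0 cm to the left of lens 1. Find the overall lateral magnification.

m = -0.287

Lens 1: 1/d_i1 = 1/(9.48) − 1/(58.0) = 0.08824, so d_i1 = 11.33 cm; m₁ = −d_i1/d_o1 = -0.1953.
d_o2 = 22.7 − (11.33) = 11.37 cm.
Lens 2: 1/d_i2 = 1/(35.7) − 1/(11.37) = -0.05994, so d_i2 = -16.68 cm; m₂ = −d_i2/d_o2 = +1.467.
m = m₁·m₂ = (-0.1953)(+1.467) = -0.287.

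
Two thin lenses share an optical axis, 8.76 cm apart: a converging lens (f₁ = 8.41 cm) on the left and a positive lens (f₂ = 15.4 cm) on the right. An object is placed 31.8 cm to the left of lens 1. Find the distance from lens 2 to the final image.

2.28 cm

Lens 1: 1/d_i1 = 1/f₁ − 1/d_o1 = 1/(8.41) − 1/(31.8) = 0.08746, so d_i1 = 11.43 cm.
The intermediate image is 11.43 cm to the right of lens 1, which lies 2.670 cm to the right of lens 2 — a virtual object — so d_o2 = −2.670 cm.
Lens 2: 1/d_i2 = 1/f₂ − 1/d_o2 = 1/(15.4) − 1/(-2.670) = 0.4395, so d_i2 = 2.28 cm.
The final image is real, 2.28 cm to the right of lens 2 (overall magnification ≈ -0.31).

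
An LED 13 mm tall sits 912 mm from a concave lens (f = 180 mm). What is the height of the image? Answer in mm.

For a concave lens, f = -180 mm.
1/d_i = 1/f − 1/d_o = 1/(-180.0) − 1/(912) = -0.006652, so d_i = -150.3 mm.
m = −d_i/d_o = +0.1648.
|h_i| = |m|·h_o = 0.1648 × 13 = 2.14 mm. The image is virtual, upright and reduced, on the same side as the object.

2.14 mm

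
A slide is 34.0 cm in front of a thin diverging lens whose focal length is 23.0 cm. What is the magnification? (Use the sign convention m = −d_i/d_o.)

m = +0.404

For a diverging lens, f = -23.0 cm.
1/d_i = 1/f − 1/d_o = 1/(-23.00) − 1/(34.0) = -0.07289, so d_i = -13.72 cm.
m = −d_i/d_o = −(-13.72)/(34.0) = +0.404.
The image is virtual, upright and reduced, on the same side as the object.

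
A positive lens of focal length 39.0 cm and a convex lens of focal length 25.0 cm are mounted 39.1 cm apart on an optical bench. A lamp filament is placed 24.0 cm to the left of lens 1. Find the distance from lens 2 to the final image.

Lens 1: 1/d_i1 = 1/f₁ − 1/d_o1 = 1/(39.0) − 1/(24.0) = -0.01603, so d_i1 = -62.40 cm.
The intermediate image is 62.40 cm to the left of lens 1 (virtual), which is 39.1 − (-62.40) = 101.5 cm to the left of lens 2, so d_o2 = +101.5 cm.
Lens 2: 1/d_i2 = 1/f₂ − 1/d_o2 = 1/(25.0) − 1/(101.5) = 0.03015, so d_i2 = 33.2 cm.
The final image is real, 33.2 cm to the right of lens 2 (overall magnification ≈ -0.85).

33.2 cm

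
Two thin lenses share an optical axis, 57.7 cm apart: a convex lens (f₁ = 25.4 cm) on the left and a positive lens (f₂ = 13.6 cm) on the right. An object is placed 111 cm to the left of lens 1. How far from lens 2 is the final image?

Lens 1: 1/d_i1 = 1/f₁ − 1/d_o1 = 1/(25.4) − 1/(111) = 0.03036, so d_i1 = 32.94 cm.
The intermediate image is 32.94 cm to the right of lens 1, which is 57.7 − (32.94) = 24.76 cm to the left of lens 2, so d_o2 = +24.76 cm.
Lens 2: 1/d_i2 = 1/f₂ − 1/d_o2 = 1/(13.6) − 1/(24.76) = 0.03314, so d_i2 = 30.2 cm.
The final image is real, 30.2 cm to the right of lens 2 (overall magnification ≈ 0.36).

30.2 cm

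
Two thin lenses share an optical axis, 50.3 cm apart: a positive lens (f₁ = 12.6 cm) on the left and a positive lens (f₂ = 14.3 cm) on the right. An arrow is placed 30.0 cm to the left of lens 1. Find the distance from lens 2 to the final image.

28.6 cm

Lens 1: 1/d_i1 = 1/f₁ − 1/d_o1 = 1/(12.6) − 1/(30.0) = 0.04603, so d_i1 = 21.72 cm.
The intermediate image is 21.72 cm to the right of lens 1, which is 50.3 − (21.72) = 28.58 cm to the left of lens 2, so d_o2 = +28.58 cm.
Lens 2: 1/d_i2 = 1/f₂ − 1/d_o2 = 1/(14.3) − 1/(28.58) = 0.03494, so d_i2 = 28.6 cm.
The final image is real, 28.6 cm to the right of lens 2 (overall magnification ≈ 0.73).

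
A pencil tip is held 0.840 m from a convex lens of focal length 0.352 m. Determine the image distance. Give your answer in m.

Lens equation: 1/d_i = 1/f − 1/d_o = 1/(0.3520) − 1/(0.840) = 2.841 − 1.190 = 1.650, so d_i = 0.606 m.
The image is real, inverted and reduced, on the far side of the lens.

0.606 m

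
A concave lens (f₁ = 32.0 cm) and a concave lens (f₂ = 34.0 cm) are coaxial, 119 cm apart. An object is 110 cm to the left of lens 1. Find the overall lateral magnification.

m = +0.0431

f₁ = −32.0 cm (diverging).
Lens 1: 1/d_i1 = 1/(-32.0) − 1/(110) = -0.04034, so d_i1 = -24.79 cm; m₁ = −d_i1/d_o1 = +0.2254.
d_o2 = 119 − (-24.79) = 143.8 cm.
f₂ = −34.0 cm (diverging).
Lens 2: 1/d_i2 = 1/(-34.0) − 1/(143.8) = -0.03637, so d_i2 = -27.50 cm; m₂ = −d_i2/d_o2 = +0.1912.
m = m₁·m₂ = (+0.2254)(+0.1912) = +0.0431.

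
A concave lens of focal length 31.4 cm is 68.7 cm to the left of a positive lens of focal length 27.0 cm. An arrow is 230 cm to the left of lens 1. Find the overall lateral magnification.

f₁ = −31.4 cm (diverging).
Lens 1: 1/d_i1 = 1/(-31.4) − 1/(230) = -0.03619, so d_i1 = -27.63 cm; m₁ = −d_i1/d_o1 = +0.1201.
d_o2 = 68.7 − (-27.63) = 96.33 cm.
Lens 2: 1/d_i2 = 1/(27.0) − 1/(96.33) = 0.02666, so d_i2 = 37.51 cm; m₂ = −d_i2/d_o2 = -0.3894.
m = m₁·m₂ = (+0.1201)(-0.3894) = -0.0468.

m = -0.0468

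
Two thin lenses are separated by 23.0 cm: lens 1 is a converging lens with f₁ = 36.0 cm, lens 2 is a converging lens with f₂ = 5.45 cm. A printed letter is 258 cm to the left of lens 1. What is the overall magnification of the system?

m = -0.0364

Lens 1: 1/d_i1 = 1/(36.0) − 1/(258) = 0.02390, so d_i1 = 41.84 cm; m₁ = −d_i1/d_o1 = -0.1622.
d_o2 = 23.0 − (41.84) = -18.84 cm (virtual object).
Lens 2: 1/d_i2 = 1/(5.45) − 1/(-18.84) = 0.2366, so d_i2 = 4.227 cm; m₂ = −d_i2/d_o2 = +0.2244.
m = m₁·m₂ = (-0.1622)(+0.2244) = -0.0364.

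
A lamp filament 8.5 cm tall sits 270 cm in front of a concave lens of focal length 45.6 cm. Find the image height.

1.23 cm

For a concave lens, f = -45.6 cm.
1/d_i = 1/f − 1/d_o = 1/(-45.60) − 1/(270) = -0.02563, so d_i = -39.01 cm.
m = −d_i/d_o = +0.1445.
|h_i| = |m|·h_o = 0.1445 × 8.5 = 1.23 cm. The image is virtual, upright and reduced, on the same side as the object.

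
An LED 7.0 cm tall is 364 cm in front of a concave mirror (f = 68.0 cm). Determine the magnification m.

m = -0.230

1/d_i = 1/f − 1/d_o = 1/(68.00) − 1/(364) = 0.01196, so d_i = 83.62 cm.
m = −d_i/d_o = −(83.62)/(364) = -0.230.
The image is real, inverted and reduced, in front of the mirror.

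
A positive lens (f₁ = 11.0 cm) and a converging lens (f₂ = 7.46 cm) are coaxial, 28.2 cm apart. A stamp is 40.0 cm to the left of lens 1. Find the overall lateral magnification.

Lens 1: 1/d_i1 = 1/(11.0) − 1/(40.0) = 0.06591, so d_i1 = 15.17 cm; m₁ = −d_i1/d_o1 = -0.3792.
d_o2 = 28.2 − (15.17) = 13.03 cm.
Lens 2: 1/d_i2 = 1/(7.46) − 1/(13.03) = 0.05730, so d_i2 = 17.45 cm; m₂ = −d_i2/d_o2 = -1.339.
m = m₁·m₂ = (-0.3792)(-1.339) = +0.508.

m = +0.508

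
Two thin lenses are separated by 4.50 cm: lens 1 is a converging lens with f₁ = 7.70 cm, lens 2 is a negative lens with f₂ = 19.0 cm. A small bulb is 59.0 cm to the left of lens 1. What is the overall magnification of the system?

Lens 1: 1/d_i1 = 1/(7.70) − 1/(59.0) = 0.1129, so d_i1 = 8.856 cm; m₁ = −d_i1/d_o1 = -0.1501.
d_o2 = 4.50 − (8.856) = -4.356 cm (virtual object).
f₂ = −19.0 cm (diverging).
Lens 2: 1/d_i2 = 1/(-19.0) − 1/(-4.356) = 0.1769, so d_i2 = 5.652 cm; m₂ = −d_i2/d_o2 = +1.297.
m = m₁·m₂ = (-0.1501)(+1.297) = -0.195.

m = -0.195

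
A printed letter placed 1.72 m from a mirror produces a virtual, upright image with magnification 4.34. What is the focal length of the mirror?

m = −d_i/d_o ⇒ d_i = −m·d_o = −(+4.34)·(1.72) = -7.465 m.
1/f = 1/d_o + 1/d_i = 1/(1.72) + 1/(-7.465) = 0.4474, so f = 2.23 m.
Since f is positive, the mirror is concave.

f = 2.23 m (concave)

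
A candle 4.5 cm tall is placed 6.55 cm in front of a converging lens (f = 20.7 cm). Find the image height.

1/d_i = 1/f − 1/d_o = 1/(20.70) − 1/(6.55) = -0.1044, so d_i = -9.582 cm.
m = −d_i/d_o = +1.463.
|h_i| = |m|·h_o = 1.463 × 4.5 = 6.58 cm. The image is virtual, upright and enlarged, on the same side as the object.

6.58 cm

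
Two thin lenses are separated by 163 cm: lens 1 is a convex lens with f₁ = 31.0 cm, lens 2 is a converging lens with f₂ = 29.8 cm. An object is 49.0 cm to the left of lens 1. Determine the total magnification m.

Lens 1: 1/d_i1 = 1/(31.0) − 1/(49.0) = 0.01185, so d_i1 = 84.39 cm; m₁ = −d_i1/d_o1 = -1.722.
d_o2 = 163 − (84.39) = 78.61 cm.
Lens 2: 1/d_i2 = 1/(29.8) − 1/(78.61) = 0.02084, so d_i2 = 47.99 cm; m₂ = −d_i2/d_o2 = -0.6105.
m = m₁·m₂ = (-1.722)(-0.6105) = +1.05.

m = +1.05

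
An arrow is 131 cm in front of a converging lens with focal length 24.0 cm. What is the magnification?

1/d_i = 1/f − 1/d_o = 1/(24.00) − 1/(131) = 0.03403, so d_i = 29.38 cm.
m = −d_i/d_o = −(29.38)/(131) = -0.224.
The image is real, inverted and reduced, on the far side of the lens.

m = -0.224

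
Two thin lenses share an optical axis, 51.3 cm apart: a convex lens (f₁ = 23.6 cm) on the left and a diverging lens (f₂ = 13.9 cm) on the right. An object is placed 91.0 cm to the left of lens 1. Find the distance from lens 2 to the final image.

8.10 cm

Lens 1: 1/d_i1 = 1/f₁ − 1/d_o1 = 1/(23.6) − 1/(91.0) = 0.03138, so d_i1 = 31.86 cm.
The intermediate image is 31.86 cm to the right of lens 1, which is 51.3 − (31.86) = 19.44 cm to the left of lens 2, so d_o2 = +19.44 cm.
Lens 2 is diverging, so f₂ = −13.9 cm.
Lens 2: 1/d_i2 = 1/f₂ − 1/d_o2 = 1/(-13.9) − 1/(19.44) = -0.1234, so d_i2 = -8.10 cm.
The final image is virtual, 8.10 cm to the left of lens 2 (overall magnification ≈ -0.15).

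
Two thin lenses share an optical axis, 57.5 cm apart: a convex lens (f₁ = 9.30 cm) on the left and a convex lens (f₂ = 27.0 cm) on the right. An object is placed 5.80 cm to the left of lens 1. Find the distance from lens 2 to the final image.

Lens 1: 1/d_i1 = 1/f₁ − 1/d_o1 = 1/(9.30) − 1/(5.80) = -0.06489, so d_i1 = -15.41 cm.
The intermediate image is 15.41 cm to the left of lens 1 (virtual), which is 57.5 − (-15.41) = 72.91 cm to the left of lens 2, so d_o2 = +72.91 cm.
Lens 2: 1/d_i2 = 1/f₂ − 1/d_o2 = 1/(27.0) − 1/(72.91) = 0.02332, so d_i2 = 42.9 cm.
The final image is real, 42.9 cm to the right of lens 2 (overall magnification ≈ -1.6).

42.9 cm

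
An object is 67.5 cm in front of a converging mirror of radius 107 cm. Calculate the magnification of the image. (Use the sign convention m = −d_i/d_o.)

m = -3.82

f = R/2 = 107/2 = 53.50 cm.
1/d_i = 1/f − 1/d_o = 1/(53.50) − 1/(67.5) = 0.003877, so d_i = 257.9 cm.
m = −d_i/d_o = −(257.9)/(67.5) = -3.82.
The image is real, inverted and enlarged, in front of the mirror.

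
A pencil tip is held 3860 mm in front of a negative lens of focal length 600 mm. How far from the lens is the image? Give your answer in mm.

519 mm

For a negative lens, f = -600 mm.
Lens equation: 1/d_i = 1/f − 1/d_o = 1/(-600.0) − 1/(3860) = -0.001667 − 0.0002591 = -0.001926, so d_i = -519 mm.
The image is virtual, upright and reduced, on the same side as the object.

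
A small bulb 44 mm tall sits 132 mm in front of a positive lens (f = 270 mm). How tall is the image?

86.1 mm

1/d_i = 1/f − 1/d_o = 1/(270.0) − 1/(132) = -0.003872, so d_i = -258.3 mm.
m = −d_i/d_o = +1.957.
|h_i| = |m|·h_o = 1.957 × 44 = 86.1 mm. The image is virtual, upright and enlarged, on the same side as the object.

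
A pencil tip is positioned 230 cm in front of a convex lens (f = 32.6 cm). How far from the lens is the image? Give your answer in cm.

38.0 cm

Thin-lens equation: 1/s_i = 1/f − 1/s_o = 1/(32.60) − 1/(230) = 0.03067 − 0.004348 = 0.02633, so s_i = 38.0 cm.
The image is real, inverted and reduced, on the far side of the lens.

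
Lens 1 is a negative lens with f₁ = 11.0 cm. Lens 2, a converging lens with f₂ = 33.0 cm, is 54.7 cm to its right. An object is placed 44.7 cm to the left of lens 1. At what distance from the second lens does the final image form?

68.7 cm

Lens 1 is diverging, so f₁ = −11.0 cm.
Lens 1: 1/d_i1 = 1/f₁ − 1/d_o1 = 1/(-11.0) − 1/(44.7) = -0.1133, so d_i1 = -8.828 cm.
The intermediate image is 8.828 cm to the left of lens 1 (virtual), which is 54.7 − (-8.828) = 63.53 cm to the left of lens 2, so d_o2 = +63.53 cm.
Lens 2: 1/d_i2 = 1/f₂ − 1/d_o2 = 1/(33.0) − 1/(63.53) = 0.01456, so d_i2 = 68.7 cm.
The final image is real, 68.7 cm to the right of lens 2 (overall magnification ≈ -0.21).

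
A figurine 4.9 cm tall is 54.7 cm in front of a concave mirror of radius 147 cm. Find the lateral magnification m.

m = +3.91

f = R/2 = 147/2 = 73.50 cm.
1/d_i = 1/f − 1/d_o = 1/(73.50) − 1/(54.7) = -0.004676, so d_i = -213.9 cm.
m = −d_i/d_o = −(-213.9)/(54.7) = +3.91.
The image is virtual, upright and enlarged, behind the mirror.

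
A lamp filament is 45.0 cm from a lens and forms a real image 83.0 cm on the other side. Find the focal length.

Real image ⇒ d_i = +83.0 cm.
1/f = 1/d_o + 1/d_i = 1/(45.0) + 1/(83.0) = 0.03427, so f = 29.2 cm.
Since f is positive, the lens is converging.

f = 29.2 cm (converging)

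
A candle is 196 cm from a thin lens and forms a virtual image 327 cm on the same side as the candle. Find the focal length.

f = 489 cm (converging)

Virtual image ⇒ d_i = −327 cm.
1/f = 1/d_o + 1/d_i = 1/(196) + 1/(-327) = 0.002044, so f = 489 cm.
Since f is positive, the thin lens is converging.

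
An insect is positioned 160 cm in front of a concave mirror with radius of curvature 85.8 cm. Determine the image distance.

f = R/2 = 85.8/2 = 42.90 cm.
Mirror equation: 1/s_i = 1/f − 1/s_o = 1/(42.90) − 1/(160) = 0.02331 − 0.006250 = 0.01706, so s_i = 58.6 cm.
The image is real, inverted and reduced, in front of the mirror.

58.6 cm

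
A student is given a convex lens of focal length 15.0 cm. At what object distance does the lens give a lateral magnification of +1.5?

m = −d_i/d_o ⇒ d_i = −m·d_o.
1/f = 1/d_o + 1/d_i = 1/d_o − 1/(m·d_o) = (1 − 1/m)/d_o, so d_o = f(1 − 1/m) = (15.00)(1 − 1/(+1.5)) = 5.00 cm.

5.00 cm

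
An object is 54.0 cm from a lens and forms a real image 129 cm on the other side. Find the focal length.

f = 38.1 cm (converging)

Real image ⇒ d_i = +129 cm.
1/f = 1/d_o + 1/d_i = 1/(54.0) + 1/(129) = 0.02627, so f = 38.1 cm.
Since f is positive, the lens is converging.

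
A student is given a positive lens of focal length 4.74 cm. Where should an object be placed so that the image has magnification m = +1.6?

1.78 cm

m = −d_i/d_o ⇒ d_i = −m·d_o.
1/f = 1/d_o + 1/d_i = 1/d_o − 1/(m·d_o) = (1 − 1/m)/d_o, so d_o = f(1 − 1/m) = (4.740)(1 − 1/(+1.6)) = 1.78 cm.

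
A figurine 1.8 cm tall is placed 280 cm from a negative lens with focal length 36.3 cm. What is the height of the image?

0.207 cm

For a negative lens, f = -36.3 cm.
1/d_i = 1/f − 1/d_o = 1/(-36.30) − 1/(280) = -0.03112, so d_i = -32.13 cm.
m = −d_i/d_o = +0.1148.
|h_i| = |m|·h_o = 0.1148 × 1.8 = 0.207 cm. The image is virtual, upright and reduced, on the same side as the object.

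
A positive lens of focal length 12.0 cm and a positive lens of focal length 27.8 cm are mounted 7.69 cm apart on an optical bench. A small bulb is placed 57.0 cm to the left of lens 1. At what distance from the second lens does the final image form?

Lens 1: 1/d_i1 = 1/f₁ − 1/d_o1 = 1/(12.0) − 1/(57.0) = 0.06579, so d_i1 = 15.20 cm.
The intermediate image is 15.20 cm to the right of lens 1, which lies 7.510 cm to the right of lens 2 — a virtual object — so d_o2 = −7.510 cm.
Lens 2: 1/d_i2 = 1/f₂ − 1/d_o2 = 1/(27.8) − 1/(-7.510) = 0.1691, so d_i2 = 5.91 cm.
The final image is real, 5.91 cm to the right of lens 2 (overall magnification ≈ -0.21).

5.91 cm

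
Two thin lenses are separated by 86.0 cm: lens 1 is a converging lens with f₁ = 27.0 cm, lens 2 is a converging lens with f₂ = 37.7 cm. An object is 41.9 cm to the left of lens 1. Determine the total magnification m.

Lens 1: 1/d_i1 = 1/(27.0) − 1/(41.9) = 0.01317, so d_i1 = 75.93 cm; m₁ = −d_i1/d_o1 = -1.812.
d_o2 = 86.0 − (75.93) = 10.07 cm.
Lens 2: 1/d_i2 = 1/(37.7) − 1/(10.07) = -0.07278, so d_i2 = -13.74 cm; m₂ = −d_i2/d_o2 = +1.364.
m = m₁·m₂ = (-1.812)(+1.364) = -2.47.

m = -2.47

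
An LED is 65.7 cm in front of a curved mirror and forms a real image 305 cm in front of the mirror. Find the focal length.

f = 54.1 cm (concave)

Real image ⇒ d_i = +305 cm.
1/f = 1/d_o + 1/d_i = 1/(65.7) + 1/(305) = 0.01850, so f = 54.1 cm.
Since f is positive, the curved mirror is concave.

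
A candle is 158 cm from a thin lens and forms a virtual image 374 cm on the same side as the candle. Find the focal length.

f = 274 cm (converging)

Virtual image ⇒ d_i = −374 cm.
1/f = 1/d_o + 1/d_i = 1/(158) + 1/(-374) = 0.003655, so f = 274 cm.
Since f is positive, the thin lens is converging.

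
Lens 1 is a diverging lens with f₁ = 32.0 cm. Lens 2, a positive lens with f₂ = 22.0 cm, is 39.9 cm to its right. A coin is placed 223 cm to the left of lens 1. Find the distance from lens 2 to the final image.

Lens 1 is diverging, so f₁ = −32.0 cm.
Lens 1: 1/d_i1 = 1/f₁ − 1/d_o1 = 1/(-32.0) − 1/(223) = -0.03573, so d_i1 = -27.98 cm.
The intermediate image is 27.98 cm to the left of lens 1 (virtual), which is 39.9 − (-27.98) = 67.88 cm to the left of lens 2, so d_o2 = +67.88 cm.
Lens 2: 1/d_i2 = 1/f₂ − 1/d_o2 = 1/(22.0) − 1/(67.88) = 0.03072, so d_i2 = 32.5 cm.
The final image is real, 32.5 cm to the right of lens 2 (overall magnification ≈ -0.060).

32.5 cm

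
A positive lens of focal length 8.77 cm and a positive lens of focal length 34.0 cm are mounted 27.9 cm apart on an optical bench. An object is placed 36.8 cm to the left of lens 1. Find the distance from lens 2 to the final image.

Lens 1: 1/d_i1 = 1/f₁ − 1/d_o1 = 1/(8.77) − 1/(36.8) = 0.08685, so d_i1 = 11.51 cm.
The intermediate image is 11.51 cm to the right of lens 1, which is 27.9 − (11.51) = 16.39 cm to the left of lens 2, so d_o2 = +16.39 cm.
Lens 2: 1/d_i2 = 1/f₂ − 1/d_o2 = 1/(34.0) − 1/(16.39) = -0.03160, so d_i2 = -31.6 cm.
The final image is virtual, 31.6 cm to the left of lens 2 (overall magnification ≈ -0.60).

31.6 cm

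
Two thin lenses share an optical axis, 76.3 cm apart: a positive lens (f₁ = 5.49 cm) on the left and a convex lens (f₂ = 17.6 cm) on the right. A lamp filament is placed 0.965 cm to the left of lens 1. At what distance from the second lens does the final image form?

Lens 1: 1/d_i1 = 1/f₁ − 1/d_o1 = 1/(5.49) − 1/(0.965) = -0.8541, so d_i1 = -1.171 cm.
The intermediate image is 1.171 cm to the left of lens 1 (virtual), which is 76.3 − (-1.171) = 77.47 cm to the left of lens 2, so d_o2 = +77.47 cm.
Lens 2: 1/d_i2 = 1/f₂ − 1/d_o2 = 1/(17.6) − 1/(77.47) = 0.04391, so d_i2 = 22.8 cm.
The final image is real, 22.8 cm to the right of lens 2 (overall magnification ≈ -0.36).

22.8 cm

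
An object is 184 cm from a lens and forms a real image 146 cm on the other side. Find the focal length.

Real image ⇒ d_i = +146 cm.
1/f = 1/d_o + 1/d_i = 1/(184) + 1/(146) = 0.01228, so f = 81.4 cm.
Since f is positive, the lens is converging.

f = 81.4 cm (converging)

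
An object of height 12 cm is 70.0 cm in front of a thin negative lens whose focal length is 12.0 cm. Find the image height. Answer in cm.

For a negative lens, f = -12.0 cm.
1/d_i = 1/f − 1/d_o = 1/(-12.00) − 1/(70.0) = -0.09762, so d_i = -10.24 cm.
m = −d_i/d_o = +0.1463.
|h_i| = |m|·h_o = 0.1463 × 12 = 1.76 cm. The image is virtual, upright and reduced, on the same side as the object.

1.76 cm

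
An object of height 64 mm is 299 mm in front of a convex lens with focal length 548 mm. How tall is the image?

1/d_i = 1/f − 1/d_o = 1/(548.0) − 1/(299) = -0.001520, so d_i = -658.0 mm.
m = −d_i/d_o = +2.201.
|h_i| = |m|·h_o = 2.201 × 64 = 141 mm. The image is virtual, upright and enlarged, on the same side as the object.

141 mm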